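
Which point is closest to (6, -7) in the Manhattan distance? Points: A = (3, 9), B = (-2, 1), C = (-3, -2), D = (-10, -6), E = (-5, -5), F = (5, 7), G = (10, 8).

Distances: d(A) = 19, d(B) = 16, d(C) = 14, d(D) = 17, d(E) = 13, d(F) = 15, d(G) = 19. Nearest: E = (-5, -5) with distance 13.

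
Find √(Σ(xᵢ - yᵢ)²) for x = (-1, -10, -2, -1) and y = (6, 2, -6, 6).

√(Σ(x_i - y_i)²) = √((-1 - 6)² + (-10 - 2)² + (-2 - (-6))² + (-1 - 6)²)
= √((-7)² + (-12)² + 4² + (-7)²) = √(49 + 144 + 16 + 49) = √258 ≈ 16.0624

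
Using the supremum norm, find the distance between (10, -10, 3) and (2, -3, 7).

max(|x_i - y_i|) = max(|10 - 2|, |-10 - (-3)|, |3 - 7|) = max(8, 7, 4) = 8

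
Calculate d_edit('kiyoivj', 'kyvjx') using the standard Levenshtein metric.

Let D[i][j] be the edit distance between the first i characters of 'kiyoivj' and the first j characters of 'kyvjx', with D[i][0] = i, D[0][j] = j, and D[i][j] = D[i-1][j-1] if the characters match, else 1 + min(D[i-1][j], D[i][j-1], D[i-1][j-1]). Filling the table (rows: prefixes of 'kiyoivj', columns: prefixes of 'kyvjx'):
     ε  k  y  v  j  x
  ε  0  1  2  3  4  5
  k  1  0  1  2  3  4
  i  2  1  1  2  3  4
  y  3  2  1  2  3  4
  o  4  3  2  2  3  4
  i  5  4  3  3  3  4
  v  6  5  4  3  4  4
  j  7  6  5  4  3  4
The bottom-right entry gives D[7][5] = 4, so no sequence of fewer than 4 edits works. Backtracking through the table gives one optimal edit sequence (4 edits):
  kiyoivj → kyoivj (del i @2)
  kyoivj → kyivj (del o @3)
  kyivj → kyvj (del i @3)
  kyvj → kyvjx (ins x @5)
Edit distance = 4.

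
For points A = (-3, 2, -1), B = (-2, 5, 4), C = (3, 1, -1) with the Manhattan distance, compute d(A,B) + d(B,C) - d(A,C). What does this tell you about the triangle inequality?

d(A,B) = 1 + 3 + 5 = 9, d(B,C) = 5 + 4 + 5 = 14, d(A,C) = 6 + 1 + 0 = 7.
d(A,B) + d(B,C) - d(A,C) = 9 + 14 - 7 = 23 - 7 = 16. This is ≥ 0, so the triangle inequality holds for these points.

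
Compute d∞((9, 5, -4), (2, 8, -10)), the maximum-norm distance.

max(|x_i - y_i|) = max(|9 - 2|, |5 - 8|, |-4 - (-10)|) = max(7, 3, 6) = 7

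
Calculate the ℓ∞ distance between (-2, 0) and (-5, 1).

max(|x_i - y_i|) = max(|-2 - (-5)|, |0 - 1|) = max(3, 1) = 3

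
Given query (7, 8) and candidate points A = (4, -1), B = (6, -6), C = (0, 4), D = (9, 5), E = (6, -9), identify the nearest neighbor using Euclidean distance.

Distances: d(A) ≈ 9.4868, d(B) ≈ 14.0357, d(C) ≈ 8.0623, d(D) ≈ 3.6056, d(E) ≈ 17.0294. Nearest: D = (9, 5) with distance 3.6056.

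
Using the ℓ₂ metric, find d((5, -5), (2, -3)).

√(Σ(x_i - y_i)²) = √((5 - 2)² + (-5 - (-3))²)
= √(3² + (-2)²) = √(9 + 4) = √13 ≈ 3.6056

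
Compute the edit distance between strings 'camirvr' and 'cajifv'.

Let D[i][j] be the edit distance between the first i characters of 'camirvr' and the first j characters of 'cajifv', with D[i][0] = i, D[0][j] = j, and D[i][j] = D[i-1][j-1] if the characters match, else 1 + min(D[i-1][j], D[i][j-1], D[i-1][j-1]). Filling the table (rows: prefixes of 'camirvr', columns: prefixes of 'cajifv'):
     ε  c  a  j  i  f  v
  ε  0  1  2  3  4  5  6
  c  1  0  1  2  3  4  5
  a  2  1  0  1  2  3  4
  m  3  2  1  1  2  3  4
  i  4  3  2  2  1  2  3
  r  5  4  3  3  2  2  3
  v  6  5  4  4  3  3  2
  r  7  6  5  5  4  4  3
The bottom-right entry gives D[7][6] = 3, so no sequence of fewer than 3 edits works. Backtracking through the table gives one optimal edit sequence (3 edits):
  camirvr → cajirvr (sub m→j @3)
  cajirvr → cajifvr (sub r→f @5)
  cajifvr → cajifv (del r @7)
Edit distance = 3.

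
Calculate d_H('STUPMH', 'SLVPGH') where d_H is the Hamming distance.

Differing positions: 2, 3, 5. Hamming distance = 3.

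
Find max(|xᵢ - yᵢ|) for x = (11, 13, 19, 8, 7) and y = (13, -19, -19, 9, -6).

max(|x_i - y_i|) = max(|11 - 13|, |13 - (-19)|, |19 - (-19)|, |8 - 9|, |7 - (-6)|) = max(2, 32, 38, 1, 13) = 38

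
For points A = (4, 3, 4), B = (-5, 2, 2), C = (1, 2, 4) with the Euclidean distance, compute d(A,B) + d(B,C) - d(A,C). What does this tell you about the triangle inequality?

d(A,B) = √(9² + 1² + 2²) = √86 ≈ 9.2736, d(B,C) = √(6² + 0² + 2²) = √40 ≈ 6.3246, d(A,C) = √(3² + 1² + 0²) = √10 ≈ 3.1623.
d(A,B) + d(B,C) - d(A,C) = 9.2736 + 6.3246 - 3.1623 = 15.5982 - 3.1623 = 12.4359 (to 4 decimal places). This is ≥ 0, so the triangle inequality holds for these points.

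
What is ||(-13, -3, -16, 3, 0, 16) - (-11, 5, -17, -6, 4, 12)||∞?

max(|x_i - y_i|) = max(|-13 - (-11)|, |-3 - 5|, |-16 - (-17)|, |3 - (-6)|, |0 - 4|, |16 - 12|) = max(2, 8, 1, 9, 4, 4) = 9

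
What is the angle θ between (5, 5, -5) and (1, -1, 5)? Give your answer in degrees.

With u = (5, 5, -5), v = (1, -1, 5):
u·v = 5·1 + 5·(-1) + (-5)·5 = 5 + (-5) + (-25) = -25.
|u| = √(5² + 5² + (-5)²) = √75, |v| = √(1² + (-1)² + 5²) = √27, so |u||v| = √(75·27) = √2025 = 45.
cos θ = (u·v)/(|u||v|) = -25/45 ≈ -0.555556
θ = arccos(-0.555556) ≈ 123.75°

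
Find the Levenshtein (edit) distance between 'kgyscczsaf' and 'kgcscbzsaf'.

Let D[i][j] be the edit distance between the first i characters of 'kgyscczsaf' and the first j characters of 'kgcscbzsaf', with D[i][0] = i, D[0][j] = j, and D[i][j] = D[i-1][j-1] if the characters match, else 1 + min(D[i-1][j], D[i][j-1], D[i-1][j-1]). Filling the table (rows: prefixes of 'kgyscczsaf', columns: prefixes of 'kgcscbzsaf'):
     ε  k  g  c  s  c  b  z  s  a  f
  ε  0  1  2  3  4  5  6  7  8  9 10
  k  1  0  1  2  3  4  5  6  7  8  9
  g  2  1  0  1  2  3  4  5  6  7  8
  y  3  2  1  1  2  3  4  5  6  7  8
  s  4  3  2  2  1  2  3  4  5  6  7
  c  5  4  3  2  2  1  2  3  4  5  6
  c  6  5  4  3  3  2  2  3  4  5  6
  z  7  6  5  4  4  3  3  2  3  4  5
  s  8  7  6  5  4  4  4  3  2  3  4
  a  9  8  7  6  5  5  5  4  3  2  3
  f 10  9  8  7  6  6  6  5  4  3  2
The bottom-right entry gives D[10][10] = 2, so no sequence of fewer than 2 edits works. Backtracking through the table gives one optimal edit sequence (2 edits):
  kgyscczsaf → kgcscczsaf (sub y→c @3)
  kgcscczsaf → kgcscbzsaf (sub c→b @6)
Edit distance = 2.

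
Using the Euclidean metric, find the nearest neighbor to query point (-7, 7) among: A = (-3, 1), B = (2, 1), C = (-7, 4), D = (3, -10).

Distances: d(A) ≈ 7.2111, d(B) ≈ 10.8167, d(C) = 3, d(D) ≈ 19.7231. Nearest: C = (-7, 4) with distance 3.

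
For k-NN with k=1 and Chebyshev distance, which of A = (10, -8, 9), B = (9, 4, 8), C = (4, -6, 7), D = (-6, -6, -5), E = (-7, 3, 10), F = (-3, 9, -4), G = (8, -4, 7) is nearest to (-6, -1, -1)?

Distances: d(A) = 16, d(B) = 15, d(C) = 10, d(D) = 5, d(E) = 11, d(F) = 10, d(G) = 14. Nearest: D = (-6, -6, -5) with distance 5.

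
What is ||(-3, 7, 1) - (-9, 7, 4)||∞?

max(|x_i - y_i|) = max(|-3 - (-9)|, |7 - 7|, |1 - 4|) = max(6, 0, 3) = 6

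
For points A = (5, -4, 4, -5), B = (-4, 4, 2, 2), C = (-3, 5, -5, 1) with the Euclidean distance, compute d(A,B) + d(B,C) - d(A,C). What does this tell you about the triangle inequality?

d(A,B) = √(9² + 8² + 2² + 7²) = √198 ≈ 14.0712, d(B,C) = √(1² + 1² + 7² + 1²) = √52 ≈ 7.2111, d(A,C) = √(8² + 9² + 9² + 6²) = √262 ≈ 16.1864.
d(A,B) + d(B,C) - d(A,C) = 14.0712 + 7.2111 - 16.1864 = 21.2823 - 16.1864 = 5.0959 (to 4 decimal places). This is ≥ 0, so the triangle inequality holds for these points.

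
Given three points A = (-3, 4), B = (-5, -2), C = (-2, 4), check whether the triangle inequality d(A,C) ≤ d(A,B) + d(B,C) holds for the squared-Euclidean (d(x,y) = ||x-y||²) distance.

d(A,B) = 2² + 6² = 40, d(B,C) = 3² + 6² = 45, d(A,C) = 1² + 0² = 1.
d(A,C) = 1 ≤ 40 + 45 = 85. Triangle inequality is satisfied.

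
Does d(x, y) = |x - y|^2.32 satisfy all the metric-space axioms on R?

No. d(x,y) = |x-y|^2.32 fails the triangle inequality since p = 2.32 > 1. Counterexample: x = -3, y = 2, z = 3. d(x,z) = |-3 - 3|^2.32 = 6^2.32 ≈ 63.8721, but d(x,y) + d(y,z) = 5^2.32 + 1^2.32 ≈ 41.8418 + 1 = 42.8418. Since 63.8721 > 42.8418, the triangle inequality is violated.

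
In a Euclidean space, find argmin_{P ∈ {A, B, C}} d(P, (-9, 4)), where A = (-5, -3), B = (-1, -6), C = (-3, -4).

Distances: d(A) ≈ 8.0623, d(B) ≈ 12.8062, d(C) = 10. Nearest: A = (-5, -3) with distance 8.0623.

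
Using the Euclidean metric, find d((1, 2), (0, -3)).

√(Σ(x_i - y_i)²) = √((1 - 0)² + (2 - (-3))²)
= √(1² + 5²) = √(1 + 25) = √26 ≈ 5.099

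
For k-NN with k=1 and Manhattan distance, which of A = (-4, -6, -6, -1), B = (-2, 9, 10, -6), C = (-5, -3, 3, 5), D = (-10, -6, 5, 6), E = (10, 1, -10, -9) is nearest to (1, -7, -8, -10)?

Distances: d(A) = 17, d(B) = 41, d(C) = 36, d(D) = 41, d(E) = 20. Nearest: A = (-4, -6, -6, -1) with distance 17.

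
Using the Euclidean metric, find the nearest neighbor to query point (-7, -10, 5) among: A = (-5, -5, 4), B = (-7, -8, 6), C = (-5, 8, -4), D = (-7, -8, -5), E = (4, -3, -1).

Distances: d(A) ≈ 5.4772, d(B) ≈ 2.2361, d(C) ≈ 20.2237, d(D) ≈ 10.198, d(E) ≈ 14.3527. Nearest: B = (-7, -8, 6) with distance 2.2361.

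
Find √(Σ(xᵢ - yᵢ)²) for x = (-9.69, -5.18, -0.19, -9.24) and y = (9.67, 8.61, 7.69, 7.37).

√(Σ(x_i - y_i)²) = √((-9.69 - 9.67)² + (-5.18 - 8.61)² + (-0.19 - 7.69)² + (-9.24 - 7.37)²)
= √((-19.36)² + (-13.79)² + (-7.88)² + (-16.61)²) = √(374.8096 + 190.1641 + 62.0944 + 275.8921) = √902.9602 ≈ 30.0493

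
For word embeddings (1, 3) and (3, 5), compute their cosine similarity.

With u = (1, 3), v = (3, 5):
u·v = 1·3 + 3·5 = 3 + 15 = 18.
|u| = √(1² + 3²) = √10, |v| = √(3² + 5²) = √34, so |u||v| = √(10·34) = √340.
cos θ = (u·v)/(|u||v|) = 18/√340 ≈ 0.9762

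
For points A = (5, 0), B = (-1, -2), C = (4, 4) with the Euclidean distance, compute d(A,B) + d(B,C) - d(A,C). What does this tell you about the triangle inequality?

d(A,B) = √(6² + 2²) = √40 ≈ 6.3246, d(B,C) = √(5² + 6²) = √61 ≈ 7.8102, d(A,C) = √(1² + 4²) = √17 ≈ 4.1231.
d(A,B) + d(B,C) - d(A,C) = 6.3246 + 7.8102 - 4.1231 = 14.1348 - 4.1231 = 10.0117 (to 4 decimal places). This is ≥ 0, so the triangle inequality holds for these points.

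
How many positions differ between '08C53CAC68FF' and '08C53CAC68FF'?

Differing positions: none. Hamming distance = 0.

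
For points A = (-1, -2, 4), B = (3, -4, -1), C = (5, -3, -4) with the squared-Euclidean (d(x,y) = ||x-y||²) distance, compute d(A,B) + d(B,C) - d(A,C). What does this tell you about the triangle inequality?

d(A,B) = 4² + 2² + 5² = 45, d(B,C) = 2² + 1² + 3² = 14, d(A,C) = 6² + 1² + 8² = 101.
d(A,B) + d(B,C) - d(A,C) = 45 + 14 - 101 = 59 - 101 = -42. This is < 0, so the triangle inequality FAILS for these points (squared-Euclidean is not a metric).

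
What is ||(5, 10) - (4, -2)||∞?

max(|x_i - y_i|) = max(|5 - 4|, |10 - (-2)|) = max(1, 12) = 12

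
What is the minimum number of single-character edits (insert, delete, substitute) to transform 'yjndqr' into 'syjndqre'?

Let D[i][j] be the edit distance between the first i characters of 'yjndqr' and the first j characters of 'syjndqre', with D[i][0] = i, D[0][j] = j, and D[i][j] = D[i-1][j-1] if the characters match, else 1 + min(D[i-1][j], D[i][j-1], D[i-1][j-1]). Filling the table (rows: prefixes of 'yjndqr', columns: prefixes of 'syjndqre'):
     ε  s  y  j  n  d  q  r  e
  ε  0  1  2  3  4  5  6  7  8
  y  1  1  1  2  3  4  5  6  7
  j  2  2  2  1  2  3  4  5  6
  n  3  3  3  2  1  2  3  4  5
  d  4  4  4  3  2  1  2  3  4
  q  5  5  5  4  3  2  1  2  3
  r  6  6  6  5  4  3  2  1  2
The bottom-right entry gives D[6][8] = 2, so no sequence of fewer than 2 edits works. Backtracking through the table gives one optimal edit sequence (2 edits):
  yjndqr → syjndqr (ins s @1)
  syjndqr → syjndqre (ins e @8)
Edit distance = 2.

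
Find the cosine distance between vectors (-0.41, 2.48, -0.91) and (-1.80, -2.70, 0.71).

With u = (-0.41, 2.48, -0.91), v = (-1.80, -2.70, 0.71):
u·v = (-0.41)·(-1.8) + 2.48·(-2.7) + (-0.91)·0.71 = 0.738 + (-6.696) + (-0.6461) = -6.6041.
|u| = √((-0.41)² + 2.48² + (-0.91)²) = √(0.1681 + 6.1504 + 0.8281) = √7.1466, |v| = √((-1.8)² + (-2.7)² + 0.71²) = √(3.24 + 7.29 + 0.5041) = √11.0341.
cos θ = (u·v)/(|u||v|) = -6.6041/(√7.1466·√11.0341) ≈ -0.7437
Cosine distance = 1 - cos θ ≈ 1 - (-0.7437) = 1.7437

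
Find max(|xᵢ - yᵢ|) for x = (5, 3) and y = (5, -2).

max(|x_i - y_i|) = max(|5 - 5|, |3 - (-2)|) = max(0, 5) = 5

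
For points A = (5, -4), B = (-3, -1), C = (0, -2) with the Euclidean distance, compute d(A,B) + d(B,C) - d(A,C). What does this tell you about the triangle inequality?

d(A,B) = √(8² + 3²) = √73 ≈ 8.544, d(B,C) = √(3² + 1²) = √10 ≈ 3.1623, d(A,C) = √(5² + 2²) = √29 ≈ 5.3852.
d(A,B) + d(B,C) - d(A,C) = 8.544 + 3.1623 - 5.3852 = 11.7063 - 5.3852 = 6.3211 (to 4 decimal places). This is ≥ 0, so the triangle inequality holds for these points.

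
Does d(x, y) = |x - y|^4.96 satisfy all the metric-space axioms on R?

No. d(x,y) = |x-y|^4.96 fails the triangle inequality since p = 4.96 > 1. Counterexample: x = 5, y = 15, z = 24. d(x,z) = |5 - 24|^4.96 = 19^4.96 ≈ 2200988.9425, but d(x,y) + d(y,z) = 10^4.96 + 9^4.96 ≈ 91201.0839 + 54080.7676 = 145281.8515. Since 2200988.9425 > 145281.8515, the triangle inequality is violated.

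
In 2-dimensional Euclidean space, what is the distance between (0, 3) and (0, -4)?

√(Σ(x_i - y_i)²) = √((0 - 0)² + (3 - (-4))²)
= √(0² + 7²) = √(0 + 49) = √49 = 7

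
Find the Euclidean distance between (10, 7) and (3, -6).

√(Σ(x_i - y_i)²) = √((10 - 3)² + (7 - (-6))²)
= √(7² + 13²) = √(49 + 169) = √218 ≈ 14.7648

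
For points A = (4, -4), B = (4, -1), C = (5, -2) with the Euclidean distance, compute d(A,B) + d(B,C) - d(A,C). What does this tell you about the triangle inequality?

d(A,B) = √(0² + 3²) = √9 = 3, d(B,C) = √(1² + 1²) = √2 ≈ 1.4142, d(A,C) = √(1² + 2²) = √5 ≈ 2.2361.
d(A,B) + d(B,C) - d(A,C) = 3 + 1.4142 - 2.2361 = 4.4142 - 2.2361 = 2.1781 (to 4 decimal places). This is ≥ 0, so the triangle inequality holds for these points.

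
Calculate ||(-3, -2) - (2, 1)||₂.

√(Σ(x_i - y_i)²) = √((-3 - 2)² + (-2 - 1)²)
= √((-5)² + (-3)²) = √(25 + 9) = √34 ≈ 5.831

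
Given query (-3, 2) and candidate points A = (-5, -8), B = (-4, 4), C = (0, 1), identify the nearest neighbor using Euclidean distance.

Distances: d(A) ≈ 10.198, d(B) ≈ 2.2361, d(C) ≈ 3.1623. Nearest: B = (-4, 4) with distance 2.2361.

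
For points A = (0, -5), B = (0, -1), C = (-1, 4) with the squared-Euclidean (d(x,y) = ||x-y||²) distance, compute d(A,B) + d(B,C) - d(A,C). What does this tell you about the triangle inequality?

d(A,B) = 0² + 4² = 16, d(B,C) = 1² + 5² = 26, d(A,C) = 1² + 9² = 82.
d(A,B) + d(B,C) - d(A,C) = 16 + 26 - 82 = 42 - 82 = -40. This is < 0, so the triangle inequality FAILS for these points (squared-Euclidean is not a metric).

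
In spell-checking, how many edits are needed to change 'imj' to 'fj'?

Let D[i][j] be the edit distance between the first i characters of 'imj' and the first j characters of 'fj', with D[i][0] = i, D[0][j] = j, and D[i][j] = D[i-1][j-1] if the characters match, else 1 + min(D[i-1][j], D[i][j-1], D[i-1][j-1]). Filling the table (rows: prefixes of 'imj', columns: prefixes of 'fj'):
     ε  f  j
  ε  0  1  2
  i  1  1  2
  m  2  2  2
  j  3  3  2
The bottom-right entry gives D[3][2] = 2, so no sequence of fewer than 2 edits works. Backtracking through the table gives one optimal edit sequence (2 edits):
  imj → mj (del i @1)
  mj → fj (sub m→f @1)
Edit distance = 2.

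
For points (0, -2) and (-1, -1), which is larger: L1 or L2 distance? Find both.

L1 = |0 - (-1)| + |-2 - (-1)| = 1 + 1 = 2
L2 = √(1² + 1²) = √2 ≈ 1.4142
L1 ≥ L2 always (equality iff movement is along one axis); L1 > L2 here.
Ratio L1/L2 = 2/√2 ≈ 1.4142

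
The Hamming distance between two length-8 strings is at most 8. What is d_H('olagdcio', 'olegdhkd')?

Differing positions: 3, 6, 7, 8. Hamming distance = 4. The maximum possible Hamming distance for length-8 strings is 8, so d_H/8 = 4/8 = 0.5.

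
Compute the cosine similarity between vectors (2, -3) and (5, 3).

With u = (2, -3), v = (5, 3):
u·v = 2·5 + (-3)·3 = 10 + (-9) = 1.
|u| = √(2² + (-3)²) = √13, |v| = √(5² + 3²) = √34, so |u||v| = √(13·34) = √442.
cos θ = (u·v)/(|u||v|) = 1/√442 ≈ 0.0476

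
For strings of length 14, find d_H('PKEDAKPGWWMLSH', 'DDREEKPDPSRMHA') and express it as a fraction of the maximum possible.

Differing positions: 1, 2, 3, 4, 5, 8, 9, 10, 11, 12, 13, 14. Hamming distance = 12. The maximum possible Hamming distance for length-14 strings is 14, so d_H/14 = 12/14 ≈ 0.8571.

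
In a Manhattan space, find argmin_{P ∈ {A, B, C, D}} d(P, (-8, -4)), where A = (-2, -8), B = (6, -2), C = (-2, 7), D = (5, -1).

Distances: d(A) = 10, d(B) = 16, d(C) = 17, d(D) = 16. Nearest: A = (-2, -8) with distance 10.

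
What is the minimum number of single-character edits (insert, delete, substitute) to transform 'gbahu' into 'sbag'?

Let D[i][j] be the edit distance between the first i characters of 'gbahu' and the first j characters of 'sbag', with D[i][0] = i, D[0][j] = j, and D[i][j] = D[i-1][j-1] if the characters match, else 1 + min(D[i-1][j], D[i][j-1], D[i-1][j-1]). Filling the table (rows: prefixes of 'gbahu', columns: prefixes of 'sbag'):
     ε  s  b  a  g
  ε  0  1  2  3  4
  g  1  1  2  3  3
  b  2  2  1  2  3
  a  3  3  2  1  2
  h  4  4  3  2  2
  u  5  5  4  3  3
The bottom-right entry gives D[5][4] = 3, so no sequence of fewer than 3 edits works. Backtracking through the table gives one optimal edit sequence (3 edits):
  gbahu → sbahu (sub g→s @1)
  sbahu → sbau (del h @4)
  sbau → sbag (sub u→g @4)
Edit distance = 3.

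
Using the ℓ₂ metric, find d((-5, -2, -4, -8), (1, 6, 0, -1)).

√(Σ(x_i - y_i)²) = √((-5 - 1)² + (-2 - 6)² + (-4 - 0)² + (-8 - (-1))²)
= √((-6)² + (-8)² + (-4)² + (-7)²) = √(36 + 64 + 16 + 49) = √165 ≈ 12.8452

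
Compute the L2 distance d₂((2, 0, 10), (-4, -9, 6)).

√(Σ(x_i - y_i)²) = √((2 - (-4))² + (0 - (-9))² + (10 - 6)²)
= √(6² + 9² + 4²) = √(36 + 81 + 16) = √133 ≈ 11.5326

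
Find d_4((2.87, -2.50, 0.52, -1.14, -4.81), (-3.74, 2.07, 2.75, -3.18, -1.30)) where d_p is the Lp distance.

(Σ|x_i - y_i|^4)^(1/4) = (|2.87 - (-3.74)|^4 + |-2.5 - 2.07|^4 + |0.52 - 2.75|^4 + |-1.14 - (-3.18)|^4 + |-4.81 - (-1.3)|^4)^(1/4)
= (6.61^4 + 4.57^4 + 2.23^4 + 2.04^4 + 3.51^4)^(1/4) ≈ (1908.9996 + 436.179 + 24.7297 + 17.3189 + 151.7849)^(1/4) = (2539.0121)^(1/4) ≈ 7.0985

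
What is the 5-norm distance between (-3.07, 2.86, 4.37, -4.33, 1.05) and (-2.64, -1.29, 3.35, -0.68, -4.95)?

(Σ|x_i - y_i|^5)^(1/5) = (|-3.07 - (-2.64)|^5 + |2.86 - (-1.29)|^5 + |4.37 - 3.35|^5 + |-4.33 - (-0.68)|^5 + |1.05 - (-4.95)|^5)^(1/5)
= (0.43^5 + 4.15^5 + 1.02^5 + 3.65^5 + 6^5)^(1/5) ≈ (0.0147 + 1230.9502 + 1.1041 + 647.8349 + 7776)^(1/5) = (9655.9039)^(1/5) ≈ 6.2655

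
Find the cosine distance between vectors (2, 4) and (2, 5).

With u = (2, 4), v = (2, 5):
u·v = 2·2 + 4·5 = 4 + 20 = 24.
|u| = √(2² + 4²) = √20, |v| = √(2² + 5²) = √29, so |u||v| = √(20·29) = √580.
cos θ = (u·v)/(|u||v|) = 24/√580 ≈ 0.9965
Cosine distance = 1 - cos θ ≈ 1 - 0.9965 = 0.0035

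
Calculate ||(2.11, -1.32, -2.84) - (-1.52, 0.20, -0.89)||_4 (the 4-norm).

(Σ|x_i - y_i|^4)^(1/4) = (|2.11 - (-1.52)|^4 + |-1.32 - 0.2|^4 + |-2.84 - (-0.89)|^4)^(1/4)
= (3.63^4 + 1.52^4 + 1.95^4)^(1/4) ≈ (173.6307 + 5.3379 + 14.459)^(1/4) = (193.4276)^(1/4) ≈ 3.7293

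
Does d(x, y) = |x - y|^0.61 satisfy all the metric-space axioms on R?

Yes. With 0 < p = 0.61 ≤ 1, d(x,y) = |x-y|^0.61 is a metric on R. Non-negativity and symmetry are immediate; |x-y|^0.61 = 0 ⟺ |x-y| = 0 ⟺ x = y. For the triangle inequality, the function t ↦ t^0.61 is subadditive on [0,∞) when p ≤ 1, so |x-z|^0.61 ≤ (|x-y| + |y-z|)^0.61 ≤ |x-y|^0.61 + |y-z|^0.61.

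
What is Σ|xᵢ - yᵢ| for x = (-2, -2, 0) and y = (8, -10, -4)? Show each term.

Σ|x_i - y_i| = |-2 - 8| + |-2 - (-10)| + |0 - (-4)| = 10 + 8 + 4 = 22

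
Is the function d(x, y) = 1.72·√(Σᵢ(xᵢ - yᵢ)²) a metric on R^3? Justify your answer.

Yes. The L2 (Euclidean) norm induces a metric on R^3, and multiplying a metric by a positive constant 1.72 > 0 preserves all four axioms: non-negativity (1.72·||x-y|| ≥ 0), identity (1.72·||x-y|| = 0 ⟺ ||x-y|| = 0 ⟺ x = y), symmetry (||x-y|| = ||y-x||), and the triangle inequality (1.72·||x-z|| ≤ 1.72·||x-y|| + 1.72·||y-z||). So d is a metric.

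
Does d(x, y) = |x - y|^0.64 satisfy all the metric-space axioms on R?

Yes. With 0 < p = 0.64 ≤ 1, d(x,y) = |x-y|^0.64 is a metric on R. Non-negativity and symmetry are immediate; |x-y|^0.64 = 0 ⟺ |x-y| = 0 ⟺ x = y. For the triangle inequality, the function t ↦ t^0.64 is subadditive on [0,∞) when p ≤ 1, so |x-z|^0.64 ≤ (|x-y| + |y-z|)^0.64 ≤ |x-y|^0.64 + |y-z|^0.64.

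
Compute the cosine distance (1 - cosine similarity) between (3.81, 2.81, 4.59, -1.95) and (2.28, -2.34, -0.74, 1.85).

With u = (3.81, 2.81, 4.59, -1.95), v = (2.28, -2.34, -0.74, 1.85):
u·v = 3.81·2.28 + 2.81·(-2.34) + 4.59·(-0.74) + (-1.95)·1.85 = 8.6868 + (-6.5754) + (-3.3966) + (-3.6075) = -4.8927.
|u| = √(3.81² + 2.81² + 4.59² + (-1.95)²) = √(14.5161 + 7.8961 + 21.0681 + 3.8025) = √47.2828, |v| = √(2.28² + (-2.34)² + (-0.74)² + 1.85²) = √(5.1984 + 5.4756 + 0.5476 + 3.4225) = √14.6441.
cos θ = (u·v)/(|u||v|) = -4.8927/(√47.2828·√14.6441) ≈ -0.1859
Cosine distance = 1 - cos θ ≈ 1 - (-0.1859) = 1.1859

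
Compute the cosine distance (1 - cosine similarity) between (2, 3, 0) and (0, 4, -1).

With u = (2, 3, 0), v = (0, 4, -1):
u·v = 2·0 + 3·4 + 0·(-1) = 0 + 12 + 0 = 12.
|u| = √(2² + 3² + 0²) = √13, |v| = √(0² + 4² + (-1)²) = √17, so |u||v| = √(13·17) = √221.
cos θ = (u·v)/(|u||v|) = 12/√221 ≈ 0.8072
Cosine distance = 1 - cos θ ≈ 1 - 0.8072 = 0.1928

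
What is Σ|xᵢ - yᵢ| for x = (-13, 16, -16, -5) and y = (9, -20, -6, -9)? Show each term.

Σ|x_i - y_i| = |-13 - 9| + |16 - (-20)| + |-16 - (-6)| + |-5 - (-9)| = 22 + 36 + 10 + 4 = 72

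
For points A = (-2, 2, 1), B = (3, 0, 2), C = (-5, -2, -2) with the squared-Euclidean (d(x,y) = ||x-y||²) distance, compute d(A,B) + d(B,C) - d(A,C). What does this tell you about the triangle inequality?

d(A,B) = 5² + 2² + 1² = 30, d(B,C) = 8² + 2² + 4² = 84, d(A,C) = 3² + 4² + 3² = 34.
d(A,B) + d(B,C) - d(A,C) = 30 + 84 - 34 = 114 - 34 = 80. This is ≥ 0, so the triangle inequality holds for these points.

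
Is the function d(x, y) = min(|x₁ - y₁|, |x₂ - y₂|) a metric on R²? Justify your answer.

No. d fails identity of indiscernibles: take x = (4, 0) and y = (4, 7). Then d(x,y) = min(|4 - 4|, |0 - 7|) = min(0, 7) = 0, yet x ≠ y.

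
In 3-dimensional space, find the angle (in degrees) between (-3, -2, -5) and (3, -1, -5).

With u = (-3, -2, -5), v = (3, -1, -5):
u·v = (-3)·3 + (-2)·(-1) + (-5)·(-5) = (-9) + 2 + 25 = 18.
|u| = √((-3)² + (-2)² + (-5)²) = √38, |v| = √(3² + (-1)² + (-5)²) = √35, so |u||v| = √(38·35) = √1330.
cos θ = (u·v)/(|u||v|) = 18/√1330 ≈ 0.493568
θ = arccos(0.493568) ≈ 60.42°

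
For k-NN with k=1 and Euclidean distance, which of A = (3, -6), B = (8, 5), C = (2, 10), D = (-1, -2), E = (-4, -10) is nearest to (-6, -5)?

Distances: d(A) ≈ 9.0554, d(B) ≈ 17.2047, d(C) = 17, d(D) ≈ 5.831, d(E) ≈ 5.3852. Nearest: E = (-4, -10) with distance 5.3852.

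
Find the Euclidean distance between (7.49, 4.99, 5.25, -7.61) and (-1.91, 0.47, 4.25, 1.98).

√(Σ(x_i - y_i)²) = √((7.49 - (-1.91))² + (4.99 - 0.47)² + (5.25 - 4.25)² + (-7.61 - 1.98)²)
= √(9.4² + 4.52² + 1² + (-9.59)²) = √(88.36 + 20.4304 + 1 + 91.9681) = √201.7585 ≈ 14.2042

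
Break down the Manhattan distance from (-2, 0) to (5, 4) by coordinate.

Σ|x_i - y_i| = |-2 - 5| + |0 - 4| = 7 + 4 = 11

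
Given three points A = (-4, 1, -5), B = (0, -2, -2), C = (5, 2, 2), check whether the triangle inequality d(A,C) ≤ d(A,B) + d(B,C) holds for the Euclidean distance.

d(A,B) = √(4² + 3² + 3²) = √34 ≈ 5.831, d(B,C) = √(5² + 4² + 4²) = √57 ≈ 7.5498, d(A,C) = √(9² + 1² + 7²) = √131 ≈ 11.4455.
d(A,C) ≈ 11.4455 ≤ 5.831 + 7.5498 = 13.3808. Triangle inequality is satisfied.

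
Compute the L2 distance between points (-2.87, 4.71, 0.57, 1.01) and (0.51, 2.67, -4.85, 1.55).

(Σ|x_i - y_i|^2)^(1/2) = (|-2.87 - 0.51|^2 + |4.71 - 2.67|^2 + |0.57 - (-4.85)|^2 + |1.01 - 1.55|^2)^(1/2)
= (3.38^2 + 2.04^2 + 5.42^2 + 0.54^2)^(1/2) = (11.4244 + 4.1616 + 29.3764 + 0.2916)^(1/2) = (45.254)^(1/2) ≈ 6.7271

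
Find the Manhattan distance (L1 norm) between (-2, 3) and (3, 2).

Σ|x_i - y_i| = |-2 - 3| + |3 - 2| = 5 + 1 = 6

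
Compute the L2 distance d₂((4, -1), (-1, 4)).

√(Σ(x_i - y_i)²) = √((4 - (-1))² + (-1 - 4)²)
= √(5² + (-5)²) = √(25 + 25) = √50 ≈ 7.0711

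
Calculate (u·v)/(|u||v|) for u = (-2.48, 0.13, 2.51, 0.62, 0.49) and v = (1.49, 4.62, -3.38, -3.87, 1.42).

With u = (-2.48, 0.13, 2.51, 0.62, 0.49), v = (1.49, 4.62, -3.38, -3.87, 1.42):
u·v = (-2.48)·1.49 + 0.13·4.62 + 2.51·(-3.38) + 0.62·(-3.87) + 0.49·1.42 = (-3.6952) + 0.6006 + (-8.4838) + (-2.3994) + 0.6958 = -13.282.
|u| = √((-2.48)² + 0.13² + 2.51² + 0.62² + 0.49²) = √(6.1504 + 0.0169 + 6.3001 + 0.3844 + 0.2401) = √13.0919, |v| = √(1.49² + 4.62² + (-3.38)² + (-3.87)² + 1.42²) = √(2.2201 + 21.3444 + 11.4244 + 14.9769 + 2.0164) = √51.9822.
cos θ = (u·v)/(|u||v|) = -13.282/(√13.0919·√51.9822) ≈ -0.5091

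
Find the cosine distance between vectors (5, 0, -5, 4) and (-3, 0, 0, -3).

With u = (5, 0, -5, 4), v = (-3, 0, 0, -3):
u·v = 5·(-3) + 0·0 + (-5)·0 + 4·(-3) = (-15) + 0 + 0 + (-12) = -27.
|u| = √(5² + 0² + (-5)² + 4²) = √66, |v| = √((-3)² + 0² + 0² + (-3)²) = √18, so |u||v| = √(66·18) = √1188.
cos θ = (u·v)/(|u||v|) = -27/√1188 ≈ -0.7833
Cosine distance = 1 - cos θ ≈ 1 - (-0.7833) = 1.7833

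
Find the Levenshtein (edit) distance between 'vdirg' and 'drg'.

Let D[i][j] be the edit distance between the first i characters of 'vdirg' and the first j characters of 'drg', with D[i][0] = i, D[0][j] = j, and D[i][j] = D[i-1][j-1] if the characters match, else 1 + min(D[i-1][j], D[i][j-1], D[i-1][j-1]). Filling the table (rows: prefixes of 'vdirg', columns: prefixes of 'drg'):
     ε  d  r  g
  ε  0  1  2  3
  v  1  1  2  3
  d  2  1  2  3
  i  3  2  2  3
  r  4  3  2  3
  g  5  4  3  2
The bottom-right entry gives D[5][3] = 2, so no sequence of fewer than 2 edits works. Backtracking through the table gives one optimal edit sequence (2 edits):
  vdirg → dirg (del v @1)
  dirg → drg (del i @2)
Edit distance = 2.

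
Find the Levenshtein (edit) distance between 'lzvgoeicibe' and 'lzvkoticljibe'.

Let D[i][j] be the edit distance between the first i characters of 'lzvgoeicibe' and the first j characters of 'lzvkoticljibe', with D[i][0] = i, D[0][j] = j, and D[i][j] = D[i-1][j-1] if the characters match, else 1 + min(D[i-1][j], D[i][j-1], D[i-1][j-1]). Filling the table (rows: prefixes of 'lzvgoeicibe', columns: prefixes of 'lzvkoticljibe'):
     ε  l  z  v  k  o  t  i  c  l  j  i  b  e
  ε  0  1  2  3  4  5  6  7  8  9 10 11 12 13
  l  1  0  1  2  3  4  5  6  7  8  9 10 11 12
  z  2  1  0  1  2  3  4  5  6  7  8  9 10 11
  v  3  2  1  0  1  2  3  4  5  6  7  8  9 10
  g  4  3  2  1  1  2  3  4  5  6  7  8  9 10
  o  5  4  3  2  2  1  2  3  4  5  6  7  8  9
  e  6  5  4  3  3  2  2  3  4  5  6  7  8  8
  i  7  6  5  4  4  3  3  2  3  4  5  6  7  8
  c  8  7  6  5  5  4  4  3  2  3  4  5  6  7
  i  9  8  7  6  6  5  5  4  3  3  4  4  5  6
  b 10  9  8  7  7  6  6  5  4  4  4  5  4  5
  e 11 10  9  8  8  7  7  6  5  5  5  5  5  4
The bottom-right entry gives D[11][13] = 4, so no sequence of fewer than 4 edits works. Backtracking through the table gives one optimal edit sequence (4 edits):
  lzvgoeicibe → lzvkoeicibe (sub g→k @4)
  lzvkoeicibe → lzvkoticibe (sub e→t @6)
  lzvkoticibe → lzvkoticlibe (ins l @9)
  lzvkoticlibe → lzvkoticljibe (ins j @10)
Edit distance = 4.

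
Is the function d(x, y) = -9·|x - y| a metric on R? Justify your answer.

No. With c = -9 < 0, d fails non-negativity: d(2, 9) = -9·|2 - 9| = -9·7 = -63 < 0.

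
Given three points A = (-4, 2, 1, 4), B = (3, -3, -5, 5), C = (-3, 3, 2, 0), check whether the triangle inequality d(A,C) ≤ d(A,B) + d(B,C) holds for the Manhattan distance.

d(A,B) = 7 + 5 + 6 + 1 = 19, d(B,C) = 6 + 6 + 7 + 5 = 24, d(A,C) = 1 + 1 + 1 + 4 = 7.
d(A,C) = 7 ≤ 19 + 24 = 43. Triangle inequality is satisfied.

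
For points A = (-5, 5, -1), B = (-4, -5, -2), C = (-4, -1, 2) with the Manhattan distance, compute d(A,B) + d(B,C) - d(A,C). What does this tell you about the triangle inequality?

d(A,B) = 1 + 10 + 1 = 12, d(B,C) = 0 + 4 + 4 = 8, d(A,C) = 1 + 6 + 3 = 10.
d(A,B) + d(B,C) - d(A,C) = 12 + 8 - 10 = 20 - 10 = 10. This is ≥ 0, so the triangle inequality holds for these points.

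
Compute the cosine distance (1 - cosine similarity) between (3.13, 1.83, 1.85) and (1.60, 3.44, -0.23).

With u = (3.13, 1.83, 1.85), v = (1.60, 3.44, -0.23):
u·v = 3.13·1.6 + 1.83·3.44 + 1.85·(-0.23) = 5.008 + 6.2952 + (-0.4255) = 10.8777.
|u| = √(3.13² + 1.83² + 1.85²) = √(9.7969 + 3.3489 + 3.4225) = √16.5683, |v| = √(1.6² + 3.44² + (-0.23)²) = √(2.56 + 11.8336 + 0.0529) = √14.4465.
cos θ = (u·v)/(|u||v|) = 10.8777/(√16.5683·√14.4465) ≈ 0.7031
Cosine distance = 1 - cos θ ≈ 1 - 0.7031 = 0.2969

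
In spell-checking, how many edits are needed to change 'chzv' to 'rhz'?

Let D[i][j] be the edit distance between the first i characters of 'chzv' and the first j characters of 'rhz', with D[i][0] = i, D[0][j] = j, and D[i][j] = D[i-1][j-1] if the characters match, else 1 + min(D[i-1][j], D[i][j-1], D[i-1][j-1]). Filling the table (rows: prefixes of 'chzv', columns: prefixes of 'rhz'):
     ε  r  h  z
  ε  0  1  2  3
  c  1  1  2  3
  h  2  2  1  2
  z  3  3  2  1
  v  4  4  3  2
The bottom-right entry gives D[4][3] = 2, so no sequence of fewer than 2 edits works. Backtracking through the table gives one optimal edit sequence (2 edits):
  chzv → rhzv (sub c→r @1)
  rhzv → rhz (del v @4)
Edit distance = 2.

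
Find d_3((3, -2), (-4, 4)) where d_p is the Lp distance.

(Σ|x_i - y_i|^3)^(1/3) = (|3 - (-4)|^3 + |-2 - 4|^3)^(1/3)
= (7^3 + 6^3)^(1/3) = (343 + 216)^(1/3) = (559)^(1/3) ≈ 8.2377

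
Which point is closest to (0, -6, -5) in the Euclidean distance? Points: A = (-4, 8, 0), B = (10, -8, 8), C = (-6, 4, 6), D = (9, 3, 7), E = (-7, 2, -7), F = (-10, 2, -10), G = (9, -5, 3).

Distances: d(A) ≈ 15.3948, d(B) ≈ 16.5227, d(C) ≈ 16.0312, d(D) ≈ 17.4929, d(E) ≈ 10.8167, d(F) ≈ 13.7477, d(G) ≈ 12.083. Nearest: E = (-7, 2, -7) with distance 10.8167.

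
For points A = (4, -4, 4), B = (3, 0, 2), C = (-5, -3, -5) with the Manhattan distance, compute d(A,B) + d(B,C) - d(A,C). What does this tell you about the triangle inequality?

d(A,B) = 1 + 4 + 2 = 7, d(B,C) = 8 + 3 + 7 = 18, d(A,C) = 9 + 1 + 9 = 19.
d(A,B) + d(B,C) - d(A,C) = 7 + 18 - 19 = 25 - 19 = 6. This is ≥ 0, so the triangle inequality holds for these points.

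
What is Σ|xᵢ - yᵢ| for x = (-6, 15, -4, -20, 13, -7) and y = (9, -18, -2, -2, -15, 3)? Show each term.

Σ|x_i - y_i| = |-6 - 9| + |15 - (-18)| + |-4 - (-2)| + |-20 - (-2)| + |13 - (-15)| + |-7 - 3| = 15 + 33 + 2 + 18 + 28 + 10 = 106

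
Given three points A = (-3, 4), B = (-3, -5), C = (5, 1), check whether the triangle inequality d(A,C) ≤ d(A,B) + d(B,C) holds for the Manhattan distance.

d(A,B) = 0 + 9 = 9, d(B,C) = 8 + 6 = 14, d(A,C) = 8 + 3 = 11.
d(A,C) = 11 ≤ 9 + 14 = 23. Triangle inequality is satisfied.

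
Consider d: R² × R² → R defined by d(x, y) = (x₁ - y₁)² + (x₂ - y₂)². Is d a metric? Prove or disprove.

No. The squared Euclidean distance fails the triangle inequality. Counterexample: x = (0, 0), y = (1, 4), z = (2, 8). d(x,z) = 2² + 8² = 68, but d(x,y) + d(y,z) = (1² + 4²) + (1² + 4²) = 17 + 17 = 34. Since 68 > 34, the triangle inequality is violated. (Note: √d, the ordinary Euclidean distance, IS a metric.)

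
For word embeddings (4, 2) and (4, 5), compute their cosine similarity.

With u = (4, 2), v = (4, 5):
u·v = 4·4 + 2·5 = 16 + 10 = 26.
|u| = √(4² + 2²) = √20, |v| = √(4² + 5²) = √41, so |u||v| = √(20·41) = √820.
cos θ = (u·v)/(|u||v|) = 26/√820 ≈ 0.908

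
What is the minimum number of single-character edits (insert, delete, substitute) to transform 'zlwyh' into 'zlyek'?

Let D[i][j] be the edit distance between the first i characters of 'zlwyh' and the first j characters of 'zlyek', with D[i][0] = i, D[0][j] = j, and D[i][j] = D[i-1][j-1] if the characters match, else 1 + min(D[i-1][j], D[i][j-1], D[i-1][j-1]). Filling the table (rows: prefixes of 'zlwyh', columns: prefixes of 'zlyek'):
     ε  z  l  y  e  k
  ε  0  1  2  3  4  5
  z  1  0  1  2  3  4
  l  2  1  0  1  2  3
  w  3  2  1  1  2  3
  y  4  3  2  1  2  3
  h  5  4  3  2  2  3
The bottom-right entry gives D[5][5] = 3, so no sequence of fewer than 3 edits works. Backtracking through the table gives one optimal edit sequence (3 edits):
  zlwyh → zlyyh (sub w→y @3)
  zlyyh → zlyeh (sub y→e @4)
  zlyeh → zlyek (sub h→k @5)
Edit distance = 3.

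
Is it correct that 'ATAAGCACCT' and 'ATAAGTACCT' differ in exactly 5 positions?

Differing positions: 6. Hamming distance = 1, so the claim that d_H = 5 is false.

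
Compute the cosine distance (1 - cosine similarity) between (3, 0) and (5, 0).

With u = (3, 0), v = (5, 0):
u·v = 3·5 + 0·0 = 15 + 0 = 15.
|u| = √(3² + 0²) = √9, |v| = √(5² + 0²) = √25, so |u||v| = √(9·25) = √225 = 15.
cos θ = (u·v)/(|u||v|) = 15/15 = 1
Cosine distance = 1 - cos θ = 1 - 1 = 0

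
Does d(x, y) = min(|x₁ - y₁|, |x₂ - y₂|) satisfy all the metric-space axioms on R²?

No. d fails identity of indiscernibles: take x = (1, 0) and y = (1, 2). Then d(x,y) = min(|1 - 1|, |0 - 2|) = min(0, 2) = 0, yet x ≠ y.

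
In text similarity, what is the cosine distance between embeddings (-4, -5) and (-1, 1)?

With u = (-4, -5), v = (-1, 1):
u·v = (-4)·(-1) + (-5)·1 = 4 + (-5) = -1.
|u| = √((-4)² + (-5)²) = √41, |v| = √((-1)² + 1²) = √2, so |u||v| = √(41·2) = √82.
cos θ = (u·v)/(|u||v|) = -1/√82 ≈ -0.1104
Cosine distance = 1 - cos θ ≈ 1 - (-0.1104) = 1.1104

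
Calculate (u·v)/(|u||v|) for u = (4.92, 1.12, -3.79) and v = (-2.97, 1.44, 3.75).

With u = (4.92, 1.12, -3.79), v = (-2.97, 1.44, 3.75):
u·v = 4.92·(-2.97) + 1.12·1.44 + (-3.79)·3.75 = (-14.6124) + 1.6128 + (-14.2125) = -27.2121.
|u| = √(4.92² + 1.12² + (-3.79)²) = √(24.2064 + 1.2544 + 14.3641) = √39.8249, |v| = √((-2.97)² + 1.44² + 3.75²) = √(8.8209 + 2.0736 + 14.0625) = √24.957.
cos θ = (u·v)/(|u||v|) = -27.2121/(√39.8249·√24.957) ≈ -0.8632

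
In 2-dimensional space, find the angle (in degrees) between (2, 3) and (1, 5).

With u = (2, 3), v = (1, 5):
u·v = 2·1 + 3·5 = 2 + 15 = 17.
|u| = √(2² + 3²) = √13, |v| = √(1² + 5²) = √26, so |u||v| = √(13·26) = √338.
cos θ = (u·v)/(|u||v|) = 17/√338 ≈ 0.924678
θ = arccos(0.924678) ≈ 22.38°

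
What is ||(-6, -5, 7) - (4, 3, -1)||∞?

max(|x_i - y_i|) = max(|-6 - 4|, |-5 - 3|, |7 - (-1)|) = max(10, 8, 8) = 10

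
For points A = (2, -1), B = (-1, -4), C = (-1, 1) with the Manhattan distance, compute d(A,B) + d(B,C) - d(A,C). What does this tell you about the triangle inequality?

d(A,B) = 3 + 3 = 6, d(B,C) = 0 + 5 = 5, d(A,C) = 3 + 2 = 5.
d(A,B) + d(B,C) - d(A,C) = 6 + 5 - 5 = 11 - 5 = 6. This is ≥ 0, so the triangle inequality holds for these points.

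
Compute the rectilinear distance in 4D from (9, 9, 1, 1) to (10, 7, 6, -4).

Σ|x_i - y_i| = |9 - 10| + |9 - 7| + |1 - 6| + |1 - (-4)| = 1 + 2 + 5 + 5 = 13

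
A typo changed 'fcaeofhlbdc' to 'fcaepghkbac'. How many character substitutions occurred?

Differing positions: 5, 6, 8, 10. Hamming distance = 4.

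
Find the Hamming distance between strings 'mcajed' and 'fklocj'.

Differing positions: 1, 2, 3, 4, 5, 6. Hamming distance = 6.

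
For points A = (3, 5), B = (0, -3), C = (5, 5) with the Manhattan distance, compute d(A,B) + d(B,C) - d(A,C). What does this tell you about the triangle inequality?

d(A,B) = 3 + 8 = 11, d(B,C) = 5 + 8 = 13, d(A,C) = 2 + 0 = 2.
d(A,B) + d(B,C) - d(A,C) = 11 + 13 - 2 = 24 - 2 = 22. This is ≥ 0, so the triangle inequality holds for these points.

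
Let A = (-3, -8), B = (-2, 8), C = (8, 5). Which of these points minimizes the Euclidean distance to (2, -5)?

Distances: d(A) ≈ 5.831, d(B) ≈ 13.6015, d(C) ≈ 11.6619. Nearest: A = (-3, -8) with distance 5.831.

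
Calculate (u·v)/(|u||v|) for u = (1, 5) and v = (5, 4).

With u = (1, 5), v = (5, 4):
u·v = 1·5 + 5·4 = 5 + 20 = 25.
|u| = √(1² + 5²) = √26, |v| = √(5² + 4²) = √41, so |u||v| = √(26·41) = √1066.
cos θ = (u·v)/(|u||v|) = 25/√1066 ≈ 0.7657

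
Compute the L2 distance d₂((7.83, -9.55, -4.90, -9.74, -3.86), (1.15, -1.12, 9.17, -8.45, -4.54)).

√(Σ(x_i - y_i)²) = √((7.83 - 1.15)² + (-9.55 - (-1.12))² + (-4.9 - 9.17)² + (-9.74 - (-8.45))² + (-3.86 - (-4.54))²)
= √(6.68² + (-8.43)² + (-14.07)² + (-1.29)² + 0.68²) = √(44.6224 + 71.0649 + 197.9649 + 1.6641 + 0.4624) = √315.7787 ≈ 17.7702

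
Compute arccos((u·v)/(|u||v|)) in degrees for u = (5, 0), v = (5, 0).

With u = (5, 0), v = (5, 0):
u·v = 5·5 + 0·0 = 25 + 0 = 25.
|u| = √(5² + 0²) = √25, |v| = √(5² + 0²) = √25, so |u||v| = √(25·25) = √625 = 25.
cos θ = (u·v)/(|u||v|) = 25/25 = 1 (the vectors are parallel, pointing the same way)
θ = arccos(1) = 0°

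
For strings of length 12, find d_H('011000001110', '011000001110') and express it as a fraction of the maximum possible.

Differing positions: none. Hamming distance = 0. The maximum possible Hamming distance for length-12 strings is 12, so d_H/12 = 0/12 = 0.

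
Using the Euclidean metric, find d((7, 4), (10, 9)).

√(Σ(x_i - y_i)²) = √((7 - 10)² + (4 - 9)²)
= √((-3)² + (-5)²) = √(9 + 25) = √34 ≈ 5.831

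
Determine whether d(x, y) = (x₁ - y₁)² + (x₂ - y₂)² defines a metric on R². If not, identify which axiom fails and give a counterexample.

No. The squared Euclidean distance fails the triangle inequality. Counterexample: x = (0, 0), y = (1, 1), z = (2, 2). d(x,z) = 2² + 2² = 8, but d(x,y) + d(y,z) = (1² + 1²) + (1² + 1²) = 2 + 2 = 4. Since 8 > 4, the triangle inequality is violated. (Note: √d, the ordinary Euclidean distance, IS a metric.)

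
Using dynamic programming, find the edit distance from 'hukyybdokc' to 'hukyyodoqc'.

Let D[i][j] be the edit distance between the first i characters of 'hukyybdokc' and the first j characters of 'hukyyodoqc', with D[i][0] = i, D[0][j] = j, and D[i][j] = D[i-1][j-1] if the characters match, else 1 + min(D[i-1][j], D[i][j-1], D[i-1][j-1]). Filling the table (rows: prefixes of 'hukyybdokc', columns: prefixes of 'hukyyodoqc'):
     ε  h  u  k  y  y  o  d  o  q  c
  ε  0  1  2  3  4  5  6  7  8  9 10
  h  1  0  1  2  3  4  5  6  7  8  9
  u  2  1  0  1  2  3  4  5  6  7  8
  k  3  2  1  0  1  2  3  4  5  6  7
  y  4  3  2  1  0  1  2  3  4  5  6
  y  5  4  3  2  1  0  1  2  3  4  5
  b  6  5  4  3  2  1  1  2  3  4  5
  d  7  6  5  4  3  2  2  1  2  3  4
  o  8  7  6  5  4  3  2  2  1  2  3
  k  9  8  7  6  5  4  3  3  2  2  3
  c 10  9  8  7  6  5  4  4  3  3  2
The bottom-right entry gives D[10][10] = 2, so no sequence of fewer than 2 edits works. Backtracking through the table gives one optimal edit sequence (2 edits):
  hukyybdokc → hukyyodokc (sub b→o @6)
  hukyyodokc → hukyyodoqc (sub k→q @9)
Edit distance = 2.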